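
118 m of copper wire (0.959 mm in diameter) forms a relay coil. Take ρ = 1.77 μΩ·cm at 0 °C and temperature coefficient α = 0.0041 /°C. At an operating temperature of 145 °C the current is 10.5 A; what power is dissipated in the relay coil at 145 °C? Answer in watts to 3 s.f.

508 W

ρ = 1.77 μΩ·cm = 1.77×10^-8 Ω·m
A = π(d/2)² = π(4.7950e-04 m)² = 7.223e-07 m²
R₍0₎ = ρL/A = (1.77×10^-8)(118)/(7.223e-07) = 2.892 Ω
R₍145₎ = R₍0₎(1 + αΔT) = 2.892 × (1 + 0.0041×145) = 4.611 Ω
P = I²R = (10.5)² × 4.611 = 508 W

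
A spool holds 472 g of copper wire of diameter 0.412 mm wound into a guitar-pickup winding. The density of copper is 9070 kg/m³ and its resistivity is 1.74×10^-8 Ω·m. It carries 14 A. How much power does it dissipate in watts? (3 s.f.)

A = π(d/2)² = π(2.0600e-04 m)² = 1.3332e-07 m²
L = m/(density·A) = 0.472/(9070×1.3332e-07) = 390.3 m
R = ρL/A = (1.74×10^-8)(390.3)/(1.3332e-07) = 50.95 Ω
P = I²R = (14)² × 50.95 = 9990 W

9990 W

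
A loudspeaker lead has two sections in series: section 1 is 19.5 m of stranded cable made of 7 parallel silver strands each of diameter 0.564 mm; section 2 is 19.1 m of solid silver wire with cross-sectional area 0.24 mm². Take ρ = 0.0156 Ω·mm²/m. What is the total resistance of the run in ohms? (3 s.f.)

ρ = 0.0156 Ω·mm²/m = 1.56×10^-8 Ω·m
Section 1: A_strand = π(2.8200e-04)² = 2.498e-07 m²; R₁ = ρL/(N·A_s) = (1.56×10^-8)(19.5)/(7×2.498e-07) = 0.1739 Ω
Section 2: A = 0.24 mm² = 2.400e-07 m²
R₂ = (1.56×10^-8)(19.1)/(2.400e-07) = 1.241 Ω
R = R₁ + R₂ = 1.42 Ω

1.42 Ω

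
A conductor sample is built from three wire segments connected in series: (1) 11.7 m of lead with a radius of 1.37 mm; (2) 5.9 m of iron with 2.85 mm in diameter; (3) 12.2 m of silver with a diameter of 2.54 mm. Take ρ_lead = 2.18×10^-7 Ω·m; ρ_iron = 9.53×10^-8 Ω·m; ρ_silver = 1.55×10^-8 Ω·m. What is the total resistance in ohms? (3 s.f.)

Seg 1: A = πr² = π(1.3700e-03 m)² = 5.896e-06 m²
R_1 = (2.18×10^-7)(11.7)/(5.896e-06) = 0.4326 Ω
Seg 2: A = π(d/2)² = π(1.4250e-03 m)² = 6.379e-06 m²
R_2 = (9.53×10^-8)(5.9)/(6.379e-06) = 0.08814 Ω
Seg 3: A = π(d/2)² = π(1.2700e-03 m)² = 5.067e-06 m²
R_3 = (1.55×10^-8)(12.2)/(5.067e-06) = 0.03732 Ω
R_total = R_1 + R_2 + R_3 = 0.558 Ω

0.558 Ω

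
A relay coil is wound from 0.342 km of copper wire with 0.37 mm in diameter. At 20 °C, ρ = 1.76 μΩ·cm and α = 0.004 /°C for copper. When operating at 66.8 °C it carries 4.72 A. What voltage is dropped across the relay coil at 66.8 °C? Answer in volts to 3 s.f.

314 V

ρ = 1.76 μΩ·cm = 1.76×10^-8 Ω·m
A = π(d/2)² = π(1.8500e-04 m)² = 1.075e-07 m²
R₍20₎ = ρL/A = (1.76×10^-8)(342)/(1.075e-07) = 55.98 Ω
R₍66.8₎ = R₍20₎(1 + αΔT) = 55.98 × (1 + 0.004×46.8) = 66.46 Ω
V = IR = 4.72 × 66.46 = 314 V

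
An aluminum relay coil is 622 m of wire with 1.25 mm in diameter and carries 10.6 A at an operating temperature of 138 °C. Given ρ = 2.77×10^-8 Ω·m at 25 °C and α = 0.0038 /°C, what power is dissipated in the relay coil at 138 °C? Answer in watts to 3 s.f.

2250 W

A = π(d/2)² = π(6.2500e-04 m)² = 1.227e-06 m²
R₍25₎ = ρL/A = (2.77×10^-8)(622)/(1.227e-06) = 14.04 Ω
R₍138₎ = R₍25₎(1 + αΔT) = 14.04 × (1 + 0.0038×113) = 20.07 Ω
P = I²R = (10.6)² × 20.07 = 2250 W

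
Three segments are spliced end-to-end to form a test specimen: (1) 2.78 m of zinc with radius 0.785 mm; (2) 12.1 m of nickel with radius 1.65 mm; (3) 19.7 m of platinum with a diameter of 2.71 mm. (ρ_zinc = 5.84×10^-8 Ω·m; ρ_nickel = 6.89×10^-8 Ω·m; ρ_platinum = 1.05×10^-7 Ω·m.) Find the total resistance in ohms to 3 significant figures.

0.540 Ω

Seg 1: A = πr² = π(7.8500e-04 m)² = 1.936e-06 m²
R_1 = (5.84×10^-8)(2.78)/(1.936e-06) = 0.08386 Ω
Seg 2: A = πr² = π(1.6500e-03 m)² = 8.553e-06 m²
R_2 = (6.89×10^-8)(12.1)/(8.553e-06) = 0.09747 Ω
Seg 3: A = π(d/2)² = π(1.3550e-03 m)² = 5.768e-06 m²
R_3 = (1.05×10^-7)(19.7)/(5.768e-06) = 0.3586 Ω
R_total = R_1 + R_2 + R_3 = 0.540 Ω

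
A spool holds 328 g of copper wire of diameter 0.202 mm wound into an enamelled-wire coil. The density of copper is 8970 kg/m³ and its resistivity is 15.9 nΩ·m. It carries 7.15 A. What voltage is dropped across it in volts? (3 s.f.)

ρ = 15.9 nΩ·m = 1.59×10^-8 Ω·m
A = π(d/2)² = π(1.0100e-04 m)² = 3.2047e-08 m²
L = m/(density·A) = 0.328/(8970×3.2047e-08) = 1141 m
R = ρL/A = (1.59×10^-8)(1141)/(3.2047e-08) = 566.1 Ω
V = IR = 7.15 × 566.1 = 4050 V

4050 V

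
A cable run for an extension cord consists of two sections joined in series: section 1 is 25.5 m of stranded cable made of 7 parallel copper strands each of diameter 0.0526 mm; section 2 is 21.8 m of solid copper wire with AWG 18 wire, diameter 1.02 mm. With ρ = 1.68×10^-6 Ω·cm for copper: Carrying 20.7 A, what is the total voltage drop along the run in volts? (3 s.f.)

592 V

ρ = 1.68×10^-6 Ω·cm = 1.68×10^-8 Ω·m
Section 1: A_strand = π(2.6300e-05)² = 2.173e-09 m²; R₁ = ρL/(N·A_s) = (1.68×10^-8)(25.5)/(7×2.173e-09) = 28.16 Ω
Section 2: A = π(1.02/2 mm)² = π(5.1000e-04 m)² = 8.171e-07 m²
R₂ = (1.68×10^-8)(21.8)/(8.171e-07) = 0.4482 Ω
R = R₁ + R₂ = 28.61 Ω
V = IR = 20.7 × 28.61 = 592 V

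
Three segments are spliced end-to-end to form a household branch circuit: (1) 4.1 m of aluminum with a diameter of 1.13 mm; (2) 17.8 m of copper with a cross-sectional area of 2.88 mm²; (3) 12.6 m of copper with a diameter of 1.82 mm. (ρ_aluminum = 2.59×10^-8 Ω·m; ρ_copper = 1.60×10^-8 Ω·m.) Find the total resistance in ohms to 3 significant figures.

0.282 Ω

Seg 1: A = π(d/2)² = π(5.6500e-04 m)² = 1.003e-06 m²
R_1 = (2.59×10^-8)(4.1)/(1.003e-06) = 0.1059 Ω
Seg 2: A = 2.88 mm² = 2.880e-06 m²
R_2 = (1.60×10^-8)(17.8)/(2.880e-06) = 0.09889 Ω
Seg 3: A = π(d/2)² = π(9.1000e-04 m)² = 2.602e-06 m²
R_3 = (1.60×10^-8)(12.6)/(2.602e-06) = 0.07749 Ω
R_total = R_1 + R_2 + R_3 = 0.282 Ω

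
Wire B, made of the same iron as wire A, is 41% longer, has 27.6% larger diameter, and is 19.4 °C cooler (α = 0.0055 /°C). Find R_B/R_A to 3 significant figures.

R ∝ ρL/d² with ρ ∝ (1+αΔT), so R_B/R_A = (1 + 41/100) × (1 + 27.6/100)⁻² × (1 − 0.0055×19.4)
= 1.41 × 0.6142 × 0.8933 = 0.774

0.774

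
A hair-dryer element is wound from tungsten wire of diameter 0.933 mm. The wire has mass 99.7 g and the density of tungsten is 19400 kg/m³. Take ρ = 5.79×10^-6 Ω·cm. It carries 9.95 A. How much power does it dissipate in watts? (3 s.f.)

63.0 W

ρ = 5.79×10^-6 Ω·cm = 5.79×10^-8 Ω·m
A = π(d/2)² = π(4.6650e-04 m)² = 6.8368e-07 m²
L = m/(density·A) = 0.0997/(19400×6.8368e-07) = 7.517 m
R = ρL/A = (5.79×10^-8)(7.517)/(6.8368e-07) = 0.6366 Ω
P = I²R = (9.95)² × 0.6366 = 63.0 W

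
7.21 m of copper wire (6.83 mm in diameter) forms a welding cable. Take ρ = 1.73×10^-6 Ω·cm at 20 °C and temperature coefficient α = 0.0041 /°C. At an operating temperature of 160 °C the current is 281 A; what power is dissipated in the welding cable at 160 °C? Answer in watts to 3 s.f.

ρ = 1.73×10^-6 Ω·cm = 1.73×10^-8 Ω·m
A = π(d/2)² = π(3.4150e-03 m)² = 3.664e-05 m²
R₍20₎ = ρL/A = (1.73×10^-8)(7.21)/(3.664e-05) = 0.003404 Ω
R₍160₎ = R₍20₎(1 + αΔT) = 0.003404 × (1 + 0.0041×140) = 0.005359 Ω
P = I²R = (281)² × 0.005359 = 423 W

423 W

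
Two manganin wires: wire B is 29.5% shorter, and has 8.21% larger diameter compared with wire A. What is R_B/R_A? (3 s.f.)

0.602

R ∝ L/d², so R_B/R_A = (1 − 29.5/100) × (1 + 8.21/100)⁻²
= 0.705 × 0.854 = 0.602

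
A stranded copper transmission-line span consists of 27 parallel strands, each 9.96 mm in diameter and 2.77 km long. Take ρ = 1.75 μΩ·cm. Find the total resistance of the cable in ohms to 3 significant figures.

0.0230 Ω

ρ = 1.75 μΩ·cm = 1.75×10^-8 Ω·m
A_strand = π(4.9800e-03 m)² = 7.791e-05 m²
R_strand = ρL/A = (1.75×10^-8)(2770)/(7.791e-05) = 0.6222 Ω
R_total = R_strand/N = 0.6222/27 = 0.0230 Ω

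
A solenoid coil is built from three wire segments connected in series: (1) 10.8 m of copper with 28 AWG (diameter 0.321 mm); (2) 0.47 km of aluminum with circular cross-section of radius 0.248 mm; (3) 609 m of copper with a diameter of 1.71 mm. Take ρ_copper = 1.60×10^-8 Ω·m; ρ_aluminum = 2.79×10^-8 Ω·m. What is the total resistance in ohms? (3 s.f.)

74.2 Ω

Seg 1: A = π(0.321/2 mm)² = π(1.6050e-04 m)² = 8.093e-08 m²
R_1 = (1.60×10^-8)(10.8)/(8.093e-08) = 2.135 Ω
Seg 2: A = πr² = π(2.4800e-04 m)² = 1.932e-07 m²
R_2 = (2.79×10^-8)(470)/(1.932e-07) = 67.87 Ω
Seg 3: A = π(d/2)² = π(8.5500e-04 m)² = 2.297e-06 m²
R_3 = (1.60×10^-8)(609)/(2.297e-06) = 4.243 Ω
R_total = R_1 + R_2 + R_3 = 74.2 Ω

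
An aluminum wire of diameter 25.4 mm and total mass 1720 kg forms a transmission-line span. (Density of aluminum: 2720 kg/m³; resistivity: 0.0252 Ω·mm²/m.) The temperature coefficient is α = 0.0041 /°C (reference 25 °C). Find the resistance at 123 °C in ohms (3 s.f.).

0.0870 Ω

ρ = 0.0252 Ω·mm²/m = 2.52×10^-8 Ω·m
A = π(d/2)² = π(1.2700e-02 m)² = 5.0671e-04 m²
L = m/(density·A) = 1720/(2720×5.0671e-04) = 1248 m
R = ρL/A = (2.52×10^-8)(1248)/(5.0671e-04) = 0.06206 Ω
R(123 °C) = 0.06206 × (1 + 0.0041×98) = 0.0870 Ω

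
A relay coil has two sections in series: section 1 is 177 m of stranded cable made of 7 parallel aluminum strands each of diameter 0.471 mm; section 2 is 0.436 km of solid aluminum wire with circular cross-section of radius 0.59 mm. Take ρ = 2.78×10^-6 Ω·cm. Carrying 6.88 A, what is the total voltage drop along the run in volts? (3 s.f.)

104 V

ρ = 2.78×10^-6 Ω·cm = 2.78×10^-8 Ω·m
Section 1: A_strand = π(2.3550e-04)² = 1.742e-07 m²; R₁ = ρL/(N·A_s) = (2.78×10^-8)(177)/(7×1.742e-07) = 4.034 Ω
Section 2: A = πr² = π(5.9000e-04 m)² = 1.094e-06 m²
R₂ = (2.78×10^-8)(436)/(1.094e-06) = 11.08 Ω
R = R₁ + R₂ = 15.12 Ω
V = IR = 6.88 × 15.12 = 104 V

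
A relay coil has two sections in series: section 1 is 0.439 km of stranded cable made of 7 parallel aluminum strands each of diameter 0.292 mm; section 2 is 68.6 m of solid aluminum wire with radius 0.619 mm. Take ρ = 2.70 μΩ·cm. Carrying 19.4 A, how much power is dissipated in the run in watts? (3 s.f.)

10100 W

ρ = 2.70 μΩ·cm = 2.70×10^-8 Ω·m
Section 1: A_strand = π(1.4600e-04)² = 6.697e-08 m²; R₁ = ρL/(N·A_s) = (2.70×10^-8)(439)/(7×6.697e-08) = 25.29 Ω
Section 2: A = πr² = π(6.1900e-04 m)² = 1.204e-06 m²
R₂ = (2.70×10^-8)(68.6)/(1.204e-06) = 1.539 Ω
R = R₁ + R₂ = 26.82 Ω
P = I²R = (19.4)² × 26.82 = 10100 W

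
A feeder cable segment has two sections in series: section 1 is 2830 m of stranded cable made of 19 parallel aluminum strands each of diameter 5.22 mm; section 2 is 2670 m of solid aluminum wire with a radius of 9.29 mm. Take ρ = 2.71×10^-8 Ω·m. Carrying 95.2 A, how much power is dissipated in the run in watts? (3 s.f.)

Section 1: A_strand = π(2.6100e-03)² = 2.140e-05 m²; R₁ = ρL/(N·A_s) = (2.71×10^-8)(2830)/(19×2.140e-05) = 0.1886 Ω
Section 2: A = πr² = π(9.2900e-03 m)² = 2.711e-04 m²
R₂ = (2.71×10^-8)(2670)/(2.711e-04) = 0.2669 Ω
R = R₁ + R₂ = 0.4555 Ω
P = I²R = (95.2)² × 0.4555 = 4130 W

4130 W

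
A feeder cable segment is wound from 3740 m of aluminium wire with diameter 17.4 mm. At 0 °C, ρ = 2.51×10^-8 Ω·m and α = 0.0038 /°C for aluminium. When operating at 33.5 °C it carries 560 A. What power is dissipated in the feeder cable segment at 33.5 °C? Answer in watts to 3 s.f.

A = π(d/2)² = π(8.7000e-03 m)² = 2.378e-04 m²
R₍0₎ = ρL/A = (2.51×10^-8)(3740)/(2.378e-04) = 0.3948 Ω
R₍33.5₎ = R₍0₎(1 + αΔT) = 0.3948 × (1 + 0.0038×33.5) = 0.445 Ω
P = I²R = (560)² × 0.445 = 1.40×10^5 W

1.40×10^5 W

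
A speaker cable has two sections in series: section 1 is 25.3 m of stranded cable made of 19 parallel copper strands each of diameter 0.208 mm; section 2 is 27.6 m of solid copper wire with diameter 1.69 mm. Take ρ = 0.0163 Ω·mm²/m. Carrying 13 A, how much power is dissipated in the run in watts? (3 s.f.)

142 W

ρ = 0.0163 Ω·mm²/m = 1.63×10^-8 Ω·m
Section 1: A_strand = π(1.0400e-04)² = 3.398e-08 m²; R₁ = ρL/(N·A_s) = (1.63×10^-8)(25.3)/(19×3.398e-08) = 0.6388 Ω
Section 2: A = π(d/2)² = π(8.4500e-04 m)² = 2.243e-06 m²
R₂ = (1.63×10^-8)(27.6)/(2.243e-06) = 0.2006 Ω
R = R₁ + R₂ = 0.8393 Ω
P = I²R = (13)² × 0.8393 = 142 W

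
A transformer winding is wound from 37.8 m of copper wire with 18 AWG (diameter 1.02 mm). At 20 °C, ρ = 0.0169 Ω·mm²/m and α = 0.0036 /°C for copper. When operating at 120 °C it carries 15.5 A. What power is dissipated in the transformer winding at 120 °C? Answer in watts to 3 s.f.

ρ = 0.0169 Ω·mm²/m = 1.69×10^-8 Ω·m
A = π(1.02/2 mm)² = π(5.1000e-04 m)² = 8.171e-07 m²
R₍20₎ = ρL/A = (1.69×10^-8)(37.8)/(8.171e-07) = 0.7818 Ω
R₍120₎ = R₍20₎(1 + αΔT) = 0.7818 × (1 + 0.0036×100) = 1.063 Ω
P = I²R = (15.5)² × 1.063 = 255 W

255 W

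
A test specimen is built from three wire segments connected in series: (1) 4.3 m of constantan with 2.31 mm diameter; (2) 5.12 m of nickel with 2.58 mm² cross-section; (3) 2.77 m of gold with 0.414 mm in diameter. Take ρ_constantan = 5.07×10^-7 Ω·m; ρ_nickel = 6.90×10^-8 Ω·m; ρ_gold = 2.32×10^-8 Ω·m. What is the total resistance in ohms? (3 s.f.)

1.13 Ω

Seg 1: A = π(d/2)² = π(1.1550e-03 m)² = 4.191e-06 m²
R_1 = (5.07×10^-7)(4.3)/(4.191e-06) = 0.5202 Ω
Seg 2: A = 2.58 mm² = 2.580e-06 m²
R_2 = (6.90×10^-8)(5.12)/(2.580e-06) = 0.1369 Ω
Seg 3: A = π(d/2)² = π(2.0700e-04 m)² = 1.346e-07 m²
R_3 = (2.32×10^-8)(2.77)/(1.346e-07) = 0.4774 Ω
R_total = R_1 + R_2 + R_3 = 1.13 Ω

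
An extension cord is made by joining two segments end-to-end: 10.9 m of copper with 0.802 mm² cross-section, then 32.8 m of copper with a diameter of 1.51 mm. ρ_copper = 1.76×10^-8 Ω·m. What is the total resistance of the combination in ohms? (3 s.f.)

Segment 1: A = 0.802 mm² = 8.020e-07 m²
R₁ = ρL/A = (1.76×10^-8)(10.9)/(8.020e-07) = 0.2392 Ω
Segment 2: A = π(d/2)² = π(7.5500e-04 m)² = 1.791e-06 m²
R₂ = (1.76×10^-8)(32.8)/(1.791e-06) = 0.3224 Ω
R = R₁ + R₂ = 0.562 Ω

0.562 Ω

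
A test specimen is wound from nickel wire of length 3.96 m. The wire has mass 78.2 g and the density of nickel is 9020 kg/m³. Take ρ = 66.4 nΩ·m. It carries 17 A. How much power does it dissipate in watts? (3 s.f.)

34.7 W

ρ = 66.4 nΩ·m = 6.64×10^-8 Ω·m
A = m/(density·L) = 0.0782/(9020×3.96) = 2.1893e-06 m²
R = ρL/A = (6.64×10^-8)(3.96)/(2.1893e-06) = 0.1201 Ω
P = I²R = (17)² × 0.1201 = 34.7 W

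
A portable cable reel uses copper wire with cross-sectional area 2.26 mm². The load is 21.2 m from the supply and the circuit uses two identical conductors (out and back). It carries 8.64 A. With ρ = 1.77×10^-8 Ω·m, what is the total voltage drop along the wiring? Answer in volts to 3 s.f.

2.87 V

A = 2.26 mm² = 2.260e-06 m²
Total conductor length (both ways) L = 2 × 21.2 = 42.4 m
R = ρL/A = (1.77×10^-8)(42.4)/(2.260e-06) = 0.3321 Ω
V = IR = 8.64 × 0.3321 = 2.87 V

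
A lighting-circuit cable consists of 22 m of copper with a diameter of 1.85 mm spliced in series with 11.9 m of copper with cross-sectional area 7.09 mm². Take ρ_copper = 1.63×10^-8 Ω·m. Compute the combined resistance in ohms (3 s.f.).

0.161 Ω

Segment 1: A = π(d/2)² = π(9.2500e-04 m)² = 2.688e-06 m²
R₁ = ρL/A = (1.63×10^-8)(22)/(2.688e-06) = 0.1334 Ω
Segment 2: A = 7.09 mm² = 7.090e-06 m²
R₂ = (1.63×10^-8)(11.9)/(7.090e-06) = 0.02736 Ω
R = R₁ + R₂ = 0.161 Ω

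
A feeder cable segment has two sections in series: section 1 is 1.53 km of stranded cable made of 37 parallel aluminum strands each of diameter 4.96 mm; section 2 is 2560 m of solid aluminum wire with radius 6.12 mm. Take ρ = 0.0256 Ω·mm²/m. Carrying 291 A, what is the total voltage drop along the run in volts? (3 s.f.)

ρ = 0.0256 Ω·mm²/m = 2.56×10^-8 Ω·m
Section 1: A_strand = π(2.4800e-03)² = 1.932e-05 m²; R₁ = ρL/(N·A_s) = (2.56×10^-8)(1530)/(37×1.932e-05) = 0.05479 Ω
Section 2: A = πr² = π(6.1200e-03 m)² = 1.177e-04 m²
R₂ = (2.56×10^-8)(2560)/(1.177e-04) = 0.557 Ω
R = R₁ + R₂ = 0.6118 Ω
V = IR = 291 × 0.6118 = 178 V

178 V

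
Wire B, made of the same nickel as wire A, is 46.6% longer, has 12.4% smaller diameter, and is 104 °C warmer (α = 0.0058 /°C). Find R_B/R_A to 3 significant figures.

3.06

R ∝ ρL/d² with ρ ∝ (1+αΔT), so R_B/R_A = (1 + 46.6/100) × (1 − 12.4/100)⁻² × (1 + 0.0058×104)
= 1.466 × 1.303 × 1.603 = 3.06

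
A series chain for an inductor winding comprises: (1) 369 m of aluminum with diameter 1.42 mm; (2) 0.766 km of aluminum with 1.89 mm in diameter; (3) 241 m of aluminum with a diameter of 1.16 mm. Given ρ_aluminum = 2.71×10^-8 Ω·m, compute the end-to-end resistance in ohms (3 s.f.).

Seg 1: A = π(d/2)² = π(7.1000e-04 m)² = 1.584e-06 m²
R_1 = (2.71×10^-8)(369)/(1.584e-06) = 6.314 Ω
Seg 2: A = π(d/2)² = π(9.4500e-04 m)² = 2.806e-06 m²
R_2 = (2.71×10^-8)(766)/(2.806e-06) = 7.399 Ω
Seg 3: A = π(d/2)² = π(5.8000e-04 m)² = 1.057e-06 m²
R_3 = (2.71×10^-8)(241)/(1.057e-06) = 6.18 Ω
R_total = R_1 + R_2 + R_3 = 19.9 Ω

19.9 Ω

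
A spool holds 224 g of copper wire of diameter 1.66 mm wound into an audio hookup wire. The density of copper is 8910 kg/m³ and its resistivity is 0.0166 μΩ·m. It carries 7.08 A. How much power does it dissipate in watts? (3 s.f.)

ρ = 0.0166 μΩ·m = 1.66×10^-8 Ω·m
A = π(d/2)² = π(8.3000e-04 m)² = 2.1642e-06 m²
L = m/(density·A) = 0.224/(8910×2.1642e-06) = 11.62 m
R = ρL/A = (1.66×10^-8)(11.62)/(2.1642e-06) = 0.0891 Ω
P = I²R = (7.08)² × 0.0891 = 4.47 W

4.47 W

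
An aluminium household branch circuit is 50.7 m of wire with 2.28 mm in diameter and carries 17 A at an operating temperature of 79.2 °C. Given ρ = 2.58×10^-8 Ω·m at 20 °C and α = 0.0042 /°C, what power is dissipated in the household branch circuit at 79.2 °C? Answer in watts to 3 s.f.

116 W

A = π(d/2)² = π(1.1400e-03 m)² = 4.083e-06 m²
R₍20₎ = ρL/A = (2.58×10^-8)(50.7)/(4.083e-06) = 0.3204 Ω
R₍79.2₎ = R₍20₎(1 + αΔT) = 0.3204 × (1 + 0.0042×59.2) = 0.4 Ω
P = I²R = (17)² × 0.4 = 116 W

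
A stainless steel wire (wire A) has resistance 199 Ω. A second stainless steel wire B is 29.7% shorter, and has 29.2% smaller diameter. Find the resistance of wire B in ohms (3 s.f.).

279 Ω

R ∝ L/d², so R_B/R_A = (1 − 29.7/100) × (1 − 29.2/100)⁻²
= 0.703 × 1.995 = 1.403
R_B = 1.403 × 199 = 279 Ω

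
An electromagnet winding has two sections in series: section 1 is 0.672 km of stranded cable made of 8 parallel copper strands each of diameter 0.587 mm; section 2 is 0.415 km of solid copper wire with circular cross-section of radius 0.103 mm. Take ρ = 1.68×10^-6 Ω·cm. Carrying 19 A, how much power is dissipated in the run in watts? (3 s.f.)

77400 W

ρ = 1.68×10^-6 Ω·cm = 1.68×10^-8 Ω·m
Section 1: A_strand = π(2.9350e-04)² = 2.706e-07 m²; R₁ = ρL/(N·A_s) = (1.68×10^-8)(672)/(8×2.706e-07) = 5.215 Ω
Section 2: A = πr² = π(1.0300e-04 m)² = 3.333e-08 m²
R₂ = (1.68×10^-8)(415)/(3.333e-08) = 209.2 Ω
R = R₁ + R₂ = 214.4 Ω
P = I²R = (19)² × 214.4 = 77400 W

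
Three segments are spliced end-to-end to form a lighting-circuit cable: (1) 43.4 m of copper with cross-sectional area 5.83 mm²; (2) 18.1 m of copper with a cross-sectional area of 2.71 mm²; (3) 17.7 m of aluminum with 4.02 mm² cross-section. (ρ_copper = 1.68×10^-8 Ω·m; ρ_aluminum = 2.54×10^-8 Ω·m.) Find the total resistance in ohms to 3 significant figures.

0.349 Ω

Seg 1: A = 5.83 mm² = 5.830e-06 m²
R_1 = (1.68×10^-8)(43.4)/(5.830e-06) = 0.1251 Ω
Seg 2: A = 2.71 mm² = 2.710e-06 m²
R_2 = (1.68×10^-8)(18.1)/(2.710e-06) = 0.1122 Ω
Seg 3: A = 4.02 mm² = 4.020e-06 m²
R_3 = (2.54×10^-8)(17.7)/(4.020e-06) = 0.1118 Ω
R_total = R_1 + R_2 + R_3 = 0.349 Ω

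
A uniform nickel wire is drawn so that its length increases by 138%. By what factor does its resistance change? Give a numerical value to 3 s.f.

k = 1 + 138/100 = 2.38; volume constant ⇒ A' = A/k, so R' = k²R.
Factor = 5.66

5.66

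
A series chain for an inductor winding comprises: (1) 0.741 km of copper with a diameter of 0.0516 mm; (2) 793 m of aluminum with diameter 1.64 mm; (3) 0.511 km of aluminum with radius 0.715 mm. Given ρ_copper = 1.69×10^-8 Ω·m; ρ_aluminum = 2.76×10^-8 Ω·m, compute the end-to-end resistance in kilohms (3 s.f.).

6.01 kΩ

Seg 1: A = π(d/2)² = π(2.5800e-05 m)² = 2.091e-09 m²
R_1 = (1.69×10^-8)(741)/(2.091e-09) = 5988 Ω
Seg 2: A = π(d/2)² = π(8.2000e-04 m)² = 2.112e-06 m²
R_2 = (2.76×10^-8)(793)/(2.112e-06) = 10.36 Ω
Seg 3: A = πr² = π(7.1500e-04 m)² = 1.606e-06 m²
R_3 = (2.76×10^-8)(511)/(1.606e-06) = 8.781 Ω
R_total = R_1 + R_2 + R_3 = 6.01 kΩ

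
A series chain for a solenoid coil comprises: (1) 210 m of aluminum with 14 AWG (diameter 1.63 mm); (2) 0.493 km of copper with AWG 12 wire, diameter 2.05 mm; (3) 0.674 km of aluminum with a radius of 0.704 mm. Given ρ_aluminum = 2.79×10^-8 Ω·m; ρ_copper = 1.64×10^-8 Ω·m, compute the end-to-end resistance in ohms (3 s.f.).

17.3 Ω

Seg 1: A = π(1.63/2 mm)² = π(8.1500e-04 m)² = 2.087e-06 m²
R_1 = (2.79×10^-8)(210)/(2.087e-06) = 2.808 Ω
Seg 2: A = π(2.05/2 mm)² = π(1.0250e-03 m)² = 3.301e-06 m²
R_2 = (1.64×10^-8)(493)/(3.301e-06) = 2.45 Ω
Seg 3: A = πr² = π(7.0400e-04 m)² = 1.557e-06 m²
R_3 = (2.79×10^-8)(674)/(1.557e-06) = 12.08 Ω
R_total = R_1 + R_2 + R_3 = 17.3 Ω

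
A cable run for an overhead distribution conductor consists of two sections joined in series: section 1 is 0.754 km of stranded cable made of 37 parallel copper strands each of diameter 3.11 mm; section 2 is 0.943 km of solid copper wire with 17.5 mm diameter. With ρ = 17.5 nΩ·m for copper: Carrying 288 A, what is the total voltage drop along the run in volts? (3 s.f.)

33.3 V

ρ = 17.5 nΩ·m = 1.75×10^-8 Ω·m
Section 1: A_strand = π(1.5550e-03)² = 7.596e-06 m²; R₁ = ρL/(N·A_s) = (1.75×10^-8)(754)/(37×7.596e-06) = 0.04695 Ω
Section 2: A = π(d/2)² = π(8.7500e-03 m)² = 2.405e-04 m²
R₂ = (1.75×10^-8)(943)/(2.405e-04) = 0.06861 Ω
R = R₁ + R₂ = 0.1156 Ω
V = IR = 288 × 0.1156 = 33.3 V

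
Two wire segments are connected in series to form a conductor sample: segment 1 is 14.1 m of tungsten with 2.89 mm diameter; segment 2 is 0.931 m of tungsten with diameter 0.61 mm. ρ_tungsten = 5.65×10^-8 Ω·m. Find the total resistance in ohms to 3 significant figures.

Segment 1: A = π(d/2)² = π(1.4450e-03 m)² = 6.560e-06 m²
R₁ = ρL/A = (5.65×10^-8)(14.1)/(6.560e-06) = 0.1214 Ω
Segment 2: A = π(d/2)² = π(3.0500e-04 m)² = 2.922e-07 m²
R₂ = (5.65×10^-8)(0.931)/(2.922e-07) = 0.18 Ω
R = R₁ + R₂ = 0.301 Ω

0.301 Ω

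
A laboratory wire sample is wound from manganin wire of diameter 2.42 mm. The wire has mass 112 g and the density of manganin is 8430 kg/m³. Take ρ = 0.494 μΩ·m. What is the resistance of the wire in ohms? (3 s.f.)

ρ = 0.494 μΩ·m = 4.94×10^-7 Ω·m
A = π(d/2)² = π(1.2100e-03 m)² = 4.5996e-06 m²
L = m/(density·A) = 0.112/(8430×4.5996e-06) = 2.888 m
R = ρL/A = (4.94×10^-7)(2.888)/(4.5996e-06) = 0.310 Ω

0.310 Ω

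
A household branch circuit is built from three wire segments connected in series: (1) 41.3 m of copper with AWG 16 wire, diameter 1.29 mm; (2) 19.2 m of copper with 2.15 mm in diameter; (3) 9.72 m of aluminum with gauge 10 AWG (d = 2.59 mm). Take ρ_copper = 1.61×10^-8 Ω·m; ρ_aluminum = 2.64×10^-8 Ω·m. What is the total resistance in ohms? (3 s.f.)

Seg 1: A = π(1.29/2 mm)² = π(6.4500e-04 m)² = 1.307e-06 m²
R_1 = (1.61×10^-8)(41.3)/(1.307e-06) = 0.5088 Ω
Seg 2: A = π(d/2)² = π(1.0750e-03 m)² = 3.631e-06 m²
R_2 = (1.61×10^-8)(19.2)/(3.631e-06) = 0.08515 Ω
Seg 3: A = π(2.59/2 mm)² = π(1.2950e-03 m)² = 5.269e-06 m²
R_3 = (2.64×10^-8)(9.72)/(5.269e-06) = 0.04871 Ω
R_total = R_1 + R_2 + R_3 = 0.643 Ω

0.643 Ω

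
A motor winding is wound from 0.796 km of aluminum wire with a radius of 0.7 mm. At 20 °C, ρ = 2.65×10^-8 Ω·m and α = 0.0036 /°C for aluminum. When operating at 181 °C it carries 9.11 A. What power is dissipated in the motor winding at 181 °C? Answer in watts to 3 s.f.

1800 W

A = πr² = π(7.0000e-04 m)² = 1.539e-06 m²
R₍20₎ = ρL/A = (2.65×10^-8)(796)/(1.539e-06) = 13.7 Ω
R₍181₎ = R₍20₎(1 + αΔT) = 13.7 × (1 + 0.0036×161) = 21.65 Ω
P = I²R = (9.11)² × 21.65 = 1800 W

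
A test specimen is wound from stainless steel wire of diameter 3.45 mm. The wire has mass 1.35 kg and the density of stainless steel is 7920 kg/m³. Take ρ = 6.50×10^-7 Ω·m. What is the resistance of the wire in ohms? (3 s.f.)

1.27 Ω

A = π(d/2)² = π(1.7250e-03 m)² = 9.3482e-06 m²
L = m/(density·A) = 1.35/(7920×9.3482e-06) = 18.23 m
R = ρL/A = (6.50×10^-7)(18.23)/(9.3482e-06) = 1.27 Ω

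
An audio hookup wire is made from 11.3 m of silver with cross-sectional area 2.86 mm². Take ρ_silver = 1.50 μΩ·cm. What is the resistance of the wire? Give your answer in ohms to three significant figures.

0.0593 Ω

ρ = 1.50 μΩ·cm = 1.50×10^-8 Ω·m
A = 2.86 mm² = 2.860e-06 m²
R = ρL/A = (1.50×10^-8)(11.3 m)/(2.860e-06 m²) = 0.0593 Ω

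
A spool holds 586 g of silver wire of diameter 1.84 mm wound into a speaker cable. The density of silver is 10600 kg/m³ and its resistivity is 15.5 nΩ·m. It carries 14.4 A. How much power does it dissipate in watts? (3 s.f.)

25.1 W

ρ = 15.5 nΩ·m = 1.55×10^-8 Ω·m
A = π(d/2)² = π(9.2000e-04 m)² = 2.6590e-06 m²
L = m/(density·A) = 0.586/(10600×2.6590e-06) = 20.79 m
R = ρL/A = (1.55×10^-8)(20.79)/(2.6590e-06) = 0.1212 Ω
P = I²R = (14.4)² × 0.1212 = 25.1 W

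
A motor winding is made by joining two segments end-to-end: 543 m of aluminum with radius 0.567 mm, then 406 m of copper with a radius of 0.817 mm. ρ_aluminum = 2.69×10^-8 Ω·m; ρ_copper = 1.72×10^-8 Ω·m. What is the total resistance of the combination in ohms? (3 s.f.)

17.8 Ω

Segment 1: A = πr² = π(5.6700e-04 m)² = 1.010e-06 m²
R₁ = ρL/A = (2.69×10^-8)(543)/(1.010e-06) = 14.46 Ω
Segment 2: A = πr² = π(8.1700e-04 m)² = 2.097e-06 m²
R₂ = (1.72×10^-8)(406)/(2.097e-06) = 3.33 Ω
R = R₁ + R₂ = 17.8 Ω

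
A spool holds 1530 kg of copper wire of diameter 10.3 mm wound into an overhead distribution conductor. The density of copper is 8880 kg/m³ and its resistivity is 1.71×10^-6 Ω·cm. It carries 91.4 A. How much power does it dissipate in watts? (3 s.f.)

3550 W

ρ = 1.71×10^-6 Ω·cm = 1.71×10^-8 Ω·m
A = π(d/2)² = π(5.1500e-03 m)² = 8.3323e-05 m²
L = m/(density·A) = 1530/(8880×8.3323e-05) = 2068 m
R = ρL/A = (1.71×10^-8)(2068)/(8.3323e-05) = 0.4244 Ω
P = I²R = (91.4)² × 0.4244 = 3550 W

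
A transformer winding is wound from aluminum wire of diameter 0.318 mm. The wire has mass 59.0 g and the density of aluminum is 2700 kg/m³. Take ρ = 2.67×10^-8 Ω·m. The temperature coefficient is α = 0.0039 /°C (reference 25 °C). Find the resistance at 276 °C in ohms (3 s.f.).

A = π(d/2)² = π(1.5900e-04 m)² = 7.9423e-08 m²
L = m/(density·A) = 0.059/(2700×7.9423e-08) = 275.1 m
R = ρL/A = (2.67×10^-8)(275.1)/(7.9423e-08) = 92.49 Ω
R(276 °C) = 92.49 × (1 + 0.0039×251) = 183 Ω

183 Ω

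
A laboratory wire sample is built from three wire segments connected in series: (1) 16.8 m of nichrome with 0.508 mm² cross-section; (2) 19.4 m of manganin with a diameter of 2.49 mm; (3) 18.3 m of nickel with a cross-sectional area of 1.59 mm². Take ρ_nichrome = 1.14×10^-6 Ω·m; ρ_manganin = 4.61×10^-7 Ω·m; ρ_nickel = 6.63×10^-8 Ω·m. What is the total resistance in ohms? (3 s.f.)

40.3 Ω

Seg 1: A = 0.508 mm² = 5.080e-07 m²
R_1 = (1.14×10^-6)(16.8)/(5.080e-07) = 37.7 Ω
Seg 2: A = π(d/2)² = π(1.2450e-03 m)² = 4.870e-06 m²
R_2 = (4.61×10^-7)(19.4)/(4.870e-06) = 1.837 Ω
Seg 3: A = 1.59 mm² = 1.590e-06 m²
R_3 = (6.63×10^-8)(18.3)/(1.590e-06) = 0.7631 Ω
R_total = R_1 + R_2 + R_3 = 40.3 Ω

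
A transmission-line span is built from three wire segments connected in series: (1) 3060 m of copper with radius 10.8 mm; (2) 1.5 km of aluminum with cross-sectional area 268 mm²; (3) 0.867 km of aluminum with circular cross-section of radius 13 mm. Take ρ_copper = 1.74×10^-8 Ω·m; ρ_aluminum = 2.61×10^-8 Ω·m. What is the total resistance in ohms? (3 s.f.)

0.334 Ω

Seg 1: A = πr² = π(1.0800e-02 m)² = 3.664e-04 m²
R_1 = (1.74×10^-8)(3060)/(3.664e-04) = 0.1453 Ω
Seg 2: A = 268 mm² = 2.680e-04 m²
R_2 = (2.61×10^-8)(1500)/(2.680e-04) = 0.1461 Ω
Seg 3: A = πr² = π(1.3000e-02 m)² = 5.309e-04 m²
R_3 = (2.61×10^-8)(867)/(5.309e-04) = 0.04262 Ω
R_total = R_1 + R_2 + R_3 = 0.334 Ω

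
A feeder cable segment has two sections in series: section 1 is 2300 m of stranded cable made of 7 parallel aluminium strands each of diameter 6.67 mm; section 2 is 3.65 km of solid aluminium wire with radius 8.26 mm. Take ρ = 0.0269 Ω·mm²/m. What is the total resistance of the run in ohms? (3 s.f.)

0.711 Ω

ρ = 0.0269 Ω·mm²/m = 2.69×10^-8 Ω·m
Section 1: A_strand = π(3.3350e-03)² = 3.494e-05 m²; R₁ = ρL/(N·A_s) = (2.69×10^-8)(2300)/(7×3.494e-05) = 0.253 Ω
Section 2: A = πr² = π(8.2600e-03 m)² = 2.143e-04 m²
R₂ = (2.69×10^-8)(3650)/(2.143e-04) = 0.4581 Ω
R = R₁ + R₂ = 0.711 Ω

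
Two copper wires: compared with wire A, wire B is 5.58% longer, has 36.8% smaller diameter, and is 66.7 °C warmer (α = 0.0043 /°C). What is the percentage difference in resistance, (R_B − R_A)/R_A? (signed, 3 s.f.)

R ∝ ρL/d² with ρ ∝ (1+αΔT), so R_B/R_A = (1 + 5.58/100) × (1 − 36.8/100)⁻² × (1 + 0.0043×66.7)
= 1.056 × 2.504 × 1.287 = 3.401
(R_B − R_A)/R_A = 3.401 − 1 = 240%

240%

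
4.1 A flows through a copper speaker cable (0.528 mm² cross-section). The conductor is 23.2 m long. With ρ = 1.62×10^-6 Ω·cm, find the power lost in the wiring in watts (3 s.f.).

ρ = 1.62×10^-6 Ω·cm = 1.62×10^-8 Ω·m
A = 0.528 mm² = 5.280e-07 m²
R = ρL/A = (1.62×10^-8)(23.2)/(5.280e-07) = 0.7118 Ω
P = I²R = (4.1)² × 0.7118 = 12.0 W

12.0 W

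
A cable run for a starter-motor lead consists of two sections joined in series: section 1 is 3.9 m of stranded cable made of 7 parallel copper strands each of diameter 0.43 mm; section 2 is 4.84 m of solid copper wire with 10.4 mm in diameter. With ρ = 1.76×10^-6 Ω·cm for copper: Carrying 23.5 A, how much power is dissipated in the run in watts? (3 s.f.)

ρ = 1.76×10^-6 Ω·cm = 1.76×10^-8 Ω·m
Section 1: A_strand = π(2.1500e-04)² = 1.452e-07 m²; R₁ = ρL/(N·A_s) = (1.76×10^-8)(3.9)/(7×1.452e-07) = 0.06752 Ω
Section 2: A = π(d/2)² = π(5.2000e-03 m)² = 8.495e-05 m²
R₂ = (1.76×10^-8)(4.84)/(8.495e-05) = 0.001003 Ω
R = R₁ + R₂ = 0.06853 Ω
P = I²R = (23.5)² × 0.06853 = 37.8 W

37.8 W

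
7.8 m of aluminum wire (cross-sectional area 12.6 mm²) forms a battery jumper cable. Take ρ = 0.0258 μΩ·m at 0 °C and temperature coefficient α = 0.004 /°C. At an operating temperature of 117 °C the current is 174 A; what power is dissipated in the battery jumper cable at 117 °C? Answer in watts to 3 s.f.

710 W

ρ = 0.0258 μΩ·m = 2.58×10^-8 Ω·m
A = 12.6 mm² = 1.260e-05 m²
R₍0₎ = ρL/A = (2.58×10^-8)(7.8)/(1.260e-05) = 0.01597 Ω
R₍117₎ = R₍0₎(1 + αΔT) = 0.01597 × (1 + 0.004×117) = 0.02345 Ω
P = I²R = (174)² × 0.02345 = 710 W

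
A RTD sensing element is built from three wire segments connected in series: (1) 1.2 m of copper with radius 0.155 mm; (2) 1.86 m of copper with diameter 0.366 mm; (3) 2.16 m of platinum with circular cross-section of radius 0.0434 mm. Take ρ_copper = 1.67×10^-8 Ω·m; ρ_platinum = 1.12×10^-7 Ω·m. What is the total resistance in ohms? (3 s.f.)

Seg 1: A = πr² = π(1.5500e-04 m)² = 7.548e-08 m²
R_1 = (1.67×10^-8)(1.2)/(7.548e-08) = 0.2655 Ω
Seg 2: A = π(d/2)² = π(1.8300e-04 m)² = 1.052e-07 m²
R_2 = (1.67×10^-8)(1.86)/(1.052e-07) = 0.2952 Ω
Seg 3: A = πr² = π(4.3400e-05 m)² = 5.917e-09 m²
R_3 = (1.12×10^-7)(2.16)/(5.917e-09) = 40.88 Ω
R_total = R_1 + R_2 + R_3 = 41.4 Ω

41.4 Ω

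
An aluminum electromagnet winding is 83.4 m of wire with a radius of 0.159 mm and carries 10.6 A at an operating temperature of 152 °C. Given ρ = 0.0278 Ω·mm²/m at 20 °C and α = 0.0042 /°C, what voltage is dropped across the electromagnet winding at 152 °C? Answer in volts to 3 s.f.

ρ = 0.0278 Ω·mm²/m = 2.78×10^-8 Ω·m
A = πr² = π(1.5900e-04 m)² = 7.942e-08 m²
R₍20₎ = ρL/A = (2.78×10^-8)(83.4)/(7.942e-08) = 29.19 Ω
R₍152₎ = R₍20₎(1 + αΔT) = 29.19 × (1 + 0.0042×132) = 45.38 Ω
V = IR = 10.6 × 45.38 = 481 V

481 V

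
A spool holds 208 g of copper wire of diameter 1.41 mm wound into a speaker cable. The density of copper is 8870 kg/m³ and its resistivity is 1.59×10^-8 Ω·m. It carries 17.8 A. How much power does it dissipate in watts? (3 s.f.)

A = π(d/2)² = π(7.0500e-04 m)² = 1.5615e-06 m²
L = m/(density·A) = 0.208/(8870×1.5615e-06) = 15.02 m
R = ρL/A = (1.59×10^-8)(15.02)/(1.5615e-06) = 0.1529 Ω
P = I²R = (17.8)² × 0.1529 = 48.5 W

48.5 W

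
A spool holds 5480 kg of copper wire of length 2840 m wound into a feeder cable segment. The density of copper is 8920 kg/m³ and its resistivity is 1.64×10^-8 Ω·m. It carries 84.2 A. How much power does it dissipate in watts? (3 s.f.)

A = m/(density·L) = 5480/(8920×2840) = 2.1632e-04 m²
R = ρL/A = (1.64×10^-8)(2840)/(2.1632e-04) = 0.2153 Ω
P = I²R = (84.2)² × 0.2153 = 1530 W

1530 W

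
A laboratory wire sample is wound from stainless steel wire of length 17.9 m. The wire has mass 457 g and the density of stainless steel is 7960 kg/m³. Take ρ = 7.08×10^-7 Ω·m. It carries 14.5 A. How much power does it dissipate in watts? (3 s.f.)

A = m/(density·L) = 0.457/(7960×17.9) = 3.2074e-06 m²
R = ρL/A = (7.08×10^-7)(17.9)/(3.2074e-06) = 3.951 Ω
P = I²R = (14.5)² × 3.951 = 831 W

831 W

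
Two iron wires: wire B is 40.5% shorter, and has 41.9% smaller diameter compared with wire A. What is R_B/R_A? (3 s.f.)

R ∝ L/d², so R_B/R_A = (1 − 40.5/100) × (1 − 41.9/100)⁻²
= 0.595 × 2.962 = 1.76

1.76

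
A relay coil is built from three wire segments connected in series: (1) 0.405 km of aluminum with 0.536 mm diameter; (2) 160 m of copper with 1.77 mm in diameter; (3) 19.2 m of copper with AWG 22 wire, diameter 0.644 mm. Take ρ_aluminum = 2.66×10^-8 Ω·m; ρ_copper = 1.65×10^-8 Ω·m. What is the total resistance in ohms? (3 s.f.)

Seg 1: A = π(d/2)² = π(2.6800e-04 m)² = 2.256e-07 m²
R_1 = (2.66×10^-8)(405)/(2.256e-07) = 47.74 Ω
Seg 2: A = π(d/2)² = π(8.8500e-04 m)² = 2.461e-06 m²
R_2 = (1.65×10^-8)(160)/(2.461e-06) = 1.073 Ω
Seg 3: A = π(0.644/2 mm)² = π(3.2200e-04 m)² = 3.257e-07 m²
R_3 = (1.65×10^-8)(19.2)/(3.257e-07) = 0.9726 Ω
R_total = R_1 + R_2 + R_3 = 49.8 Ω

49.8 Ω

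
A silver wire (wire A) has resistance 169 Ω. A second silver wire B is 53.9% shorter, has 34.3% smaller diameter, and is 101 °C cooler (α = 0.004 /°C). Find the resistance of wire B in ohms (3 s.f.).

R ∝ ρL/d² with ρ ∝ (1+αΔT), so R_B/R_A = (1 − 53.9/100) × (1 − 34.3/100)⁻² × (1 − 0.004×101)
= 0.461 × 2.317 × 0.596 = 0.6365
R_B = 0.6365 × 169 = 108 Ω

108 Ω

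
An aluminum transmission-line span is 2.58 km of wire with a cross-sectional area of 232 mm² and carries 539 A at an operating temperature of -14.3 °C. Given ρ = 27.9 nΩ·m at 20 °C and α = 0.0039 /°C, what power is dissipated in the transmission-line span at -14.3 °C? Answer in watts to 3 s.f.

ρ = 27.9 nΩ·m = 2.79×10^-8 Ω·m
A = 232 mm² = 2.320e-04 m²
R₍20₎ = ρL/A = (2.79×10^-8)(2580)/(2.320e-04) = 0.3103 Ω
R₍-14.3₎ = R₍20₎(1 + αΔT) = 0.3103 × (1 + 0.0039×-34.3) = 0.2688 Ω
P = I²R = (539)² × 0.2688 = 78100 W

78100 W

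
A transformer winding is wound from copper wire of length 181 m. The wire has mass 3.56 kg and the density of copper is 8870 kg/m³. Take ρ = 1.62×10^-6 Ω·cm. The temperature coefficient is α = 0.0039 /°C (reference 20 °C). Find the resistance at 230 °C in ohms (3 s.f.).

ρ = 1.62×10^-6 Ω·cm = 1.62×10^-8 Ω·m
A = m/(density·L) = 3.56/(8870×181) = 2.2174e-06 m²
R = ρL/A = (1.62×10^-8)(181)/(2.2174e-06) = 1.322 Ω
R(230 °C) = 1.322 × (1 + 0.0039×210) = 2.41 Ω

2.41 Ω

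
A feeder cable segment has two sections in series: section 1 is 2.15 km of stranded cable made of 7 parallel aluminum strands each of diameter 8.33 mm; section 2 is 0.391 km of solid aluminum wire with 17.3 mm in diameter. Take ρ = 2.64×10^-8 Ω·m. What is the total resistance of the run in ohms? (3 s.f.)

Section 1: A_strand = π(4.1650e-03)² = 5.450e-05 m²; R₁ = ρL/(N·A_s) = (2.64×10^-8)(2150)/(7×5.450e-05) = 0.1488 Ω
Section 2: A = π(d/2)² = π(8.6500e-03 m)² = 2.351e-04 m²
R₂ = (2.64×10^-8)(391)/(2.351e-04) = 0.04391 Ω
R = R₁ + R₂ = 0.193 Ω

0.193 Ω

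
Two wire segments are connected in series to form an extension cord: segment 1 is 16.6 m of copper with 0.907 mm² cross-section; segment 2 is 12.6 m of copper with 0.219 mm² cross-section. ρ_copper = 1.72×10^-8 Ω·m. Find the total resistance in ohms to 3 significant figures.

Segment 1: A = 0.907 mm² = 9.070e-07 m²
R₁ = ρL/A = (1.72×10^-8)(16.6)/(9.070e-07) = 0.3148 Ω
Segment 2: A = 0.219 mm² = 2.190e-07 m²
R₂ = (1.72×10^-8)(12.6)/(2.190e-07) = 0.9896 Ω
R = R₁ + R₂ = 1.30 Ω

1.30 Ω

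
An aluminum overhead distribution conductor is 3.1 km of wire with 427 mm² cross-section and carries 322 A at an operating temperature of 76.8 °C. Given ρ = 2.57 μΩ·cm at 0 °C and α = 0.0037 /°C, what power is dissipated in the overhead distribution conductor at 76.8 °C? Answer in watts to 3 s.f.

ρ = 2.57 μΩ·cm = 2.57×10^-8 Ω·m
A = 427 mm² = 4.270e-04 m²
R₍0₎ = ρL/A = (2.57×10^-8)(3100)/(4.270e-04) = 0.1866 Ω
R₍76.8₎ = R₍0₎(1 + αΔT) = 0.1866 × (1 + 0.0037×76.8) = 0.2396 Ω
P = I²R = (322)² × 0.2396 = 24800 W

24800 W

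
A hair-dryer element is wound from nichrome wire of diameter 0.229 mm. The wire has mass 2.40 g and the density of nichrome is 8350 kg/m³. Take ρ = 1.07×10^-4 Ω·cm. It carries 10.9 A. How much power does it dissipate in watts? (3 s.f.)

ρ = 1.07×10^-4 Ω·cm = 1.07×10^-6 Ω·m
A = π(d/2)² = π(1.1450e-04 m)² = 4.1187e-08 m²
L = m/(density·A) = 0.0024/(8350×4.1187e-08) = 6.979 m
R = ρL/A = (1.07×10^-6)(6.979)/(4.1187e-08) = 181.3 Ω
P = I²R = (10.9)² × 181.3 = 21500 W

21500 W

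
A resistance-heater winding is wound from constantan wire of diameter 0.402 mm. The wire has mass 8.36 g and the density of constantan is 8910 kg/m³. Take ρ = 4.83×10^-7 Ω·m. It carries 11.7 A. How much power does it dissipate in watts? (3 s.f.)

3850 W

A = π(d/2)² = π(2.0100e-04 m)² = 1.2692e-07 m²
L = m/(density·A) = 0.00836/(8910×1.2692e-07) = 7.392 m
R = ρL/A = (4.83×10^-7)(7.392)/(1.2692e-07) = 28.13 Ω
P = I²R = (11.7)² × 28.13 = 3850 W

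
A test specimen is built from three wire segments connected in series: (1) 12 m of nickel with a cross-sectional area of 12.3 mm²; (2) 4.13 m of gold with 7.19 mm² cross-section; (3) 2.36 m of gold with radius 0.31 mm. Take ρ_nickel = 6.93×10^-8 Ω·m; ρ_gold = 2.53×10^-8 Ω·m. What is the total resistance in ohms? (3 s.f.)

Seg 1: A = 12.3 mm² = 1.230e-05 m²
R_1 = (6.93×10^-8)(12)/(1.230e-05) = 0.06761 Ω
Seg 2: A = 7.19 mm² = 7.190e-06 m²
R_2 = (2.53×10^-8)(4.13)/(7.190e-06) = 0.01453 Ω
Seg 3: A = πr² = π(3.1000e-04 m)² = 3.019e-07 m²
R_3 = (2.53×10^-8)(2.36)/(3.019e-07) = 0.1978 Ω
R_total = R_1 + R_2 + R_3 = 0.280 Ω

0.280 Ω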